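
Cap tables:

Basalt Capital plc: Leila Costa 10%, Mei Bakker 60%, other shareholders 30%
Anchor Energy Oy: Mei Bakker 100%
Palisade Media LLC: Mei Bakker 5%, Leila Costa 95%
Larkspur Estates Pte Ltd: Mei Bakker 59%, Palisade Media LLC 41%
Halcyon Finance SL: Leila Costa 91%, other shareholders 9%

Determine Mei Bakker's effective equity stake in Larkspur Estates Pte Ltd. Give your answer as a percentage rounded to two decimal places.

Mei reaches Larkspur along 2 paths.
Direct stake: 59% = 59%.
Via Palisade: 5% × 41% = 2.05%.
Total: 59% + 2.05% = 61.05%.

61.05%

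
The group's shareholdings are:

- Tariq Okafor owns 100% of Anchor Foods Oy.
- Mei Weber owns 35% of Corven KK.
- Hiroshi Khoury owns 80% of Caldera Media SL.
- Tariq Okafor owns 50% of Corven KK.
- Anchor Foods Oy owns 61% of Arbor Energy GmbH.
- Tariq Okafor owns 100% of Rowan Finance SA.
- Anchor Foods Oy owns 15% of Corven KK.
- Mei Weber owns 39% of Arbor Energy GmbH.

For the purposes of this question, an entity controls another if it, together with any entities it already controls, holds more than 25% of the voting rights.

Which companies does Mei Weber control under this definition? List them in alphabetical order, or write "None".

Mei holds 35% of Corven, so Mei controls Corven.
Mei holds 39% of Arbor, so Mei controls Arbor.
No other company's threshold is met.

Arbor Energy GmbH, Corven KK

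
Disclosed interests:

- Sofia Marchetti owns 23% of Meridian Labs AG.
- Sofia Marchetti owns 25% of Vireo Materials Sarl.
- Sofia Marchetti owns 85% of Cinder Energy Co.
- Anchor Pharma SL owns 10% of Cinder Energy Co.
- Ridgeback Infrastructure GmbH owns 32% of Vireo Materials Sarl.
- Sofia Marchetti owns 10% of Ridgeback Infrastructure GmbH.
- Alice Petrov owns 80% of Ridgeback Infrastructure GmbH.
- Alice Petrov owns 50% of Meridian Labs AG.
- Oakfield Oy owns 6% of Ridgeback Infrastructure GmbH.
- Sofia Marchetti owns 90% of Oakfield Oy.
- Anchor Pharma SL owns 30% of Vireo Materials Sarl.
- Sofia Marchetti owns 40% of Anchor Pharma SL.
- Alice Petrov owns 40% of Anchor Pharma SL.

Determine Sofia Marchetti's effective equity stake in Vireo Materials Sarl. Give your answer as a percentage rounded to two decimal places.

41.93%

Sofia reaches Vireo along 4 paths.
Direct stake: 25% = 25%.
Via Oakfield → Ridgeback: 90% × 6% × 32% = 1.728%.
Via Ridgeback: 10% × 32% = 3.2%.
Via Anchor: 40% × 30% = 12%.
Total: 25% + 1.728% + 3.2% + 12% = 41.928%.
Rounded: 41.93%.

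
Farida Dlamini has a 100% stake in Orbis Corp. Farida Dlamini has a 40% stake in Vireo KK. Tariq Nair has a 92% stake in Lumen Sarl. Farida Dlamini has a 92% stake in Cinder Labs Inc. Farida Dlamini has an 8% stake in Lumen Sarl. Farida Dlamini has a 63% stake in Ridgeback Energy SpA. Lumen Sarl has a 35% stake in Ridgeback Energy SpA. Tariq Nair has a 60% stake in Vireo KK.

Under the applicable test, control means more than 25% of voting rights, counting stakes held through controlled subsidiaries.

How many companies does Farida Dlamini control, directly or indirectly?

Farida holds 40% of Vireo, so Farida controls Vireo.
Farida holds 100% of Orbis, so Farida controls Orbis.
Farida holds 92% of Cinder, so Farida controls Cinder.
Farida holds 63% of Ridgeback, so Farida controls Ridgeback.
No other company's threshold is met.
Farida controls 4 companies.

4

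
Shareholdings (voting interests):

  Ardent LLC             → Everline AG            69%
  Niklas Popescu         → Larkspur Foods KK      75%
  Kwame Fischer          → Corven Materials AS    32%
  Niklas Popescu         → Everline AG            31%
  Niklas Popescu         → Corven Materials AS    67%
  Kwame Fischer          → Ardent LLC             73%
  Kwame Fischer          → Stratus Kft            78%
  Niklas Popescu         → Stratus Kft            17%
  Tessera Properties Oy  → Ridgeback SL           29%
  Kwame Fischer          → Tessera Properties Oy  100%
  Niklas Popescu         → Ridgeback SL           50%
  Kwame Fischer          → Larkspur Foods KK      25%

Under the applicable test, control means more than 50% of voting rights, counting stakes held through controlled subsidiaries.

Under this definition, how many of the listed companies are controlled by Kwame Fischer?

Kwame holds 78% of Stratus, so Kwame controls Stratus.
Kwame holds 73% of Ardent, so Kwame controls Ardent.
Kwame holds 100% of Tessera, so Kwame controls Tessera.
Ardent holds 69% of Everline, so Kwame controls Everline.
No other company's threshold is met.
Kwame controls 4 companies.

4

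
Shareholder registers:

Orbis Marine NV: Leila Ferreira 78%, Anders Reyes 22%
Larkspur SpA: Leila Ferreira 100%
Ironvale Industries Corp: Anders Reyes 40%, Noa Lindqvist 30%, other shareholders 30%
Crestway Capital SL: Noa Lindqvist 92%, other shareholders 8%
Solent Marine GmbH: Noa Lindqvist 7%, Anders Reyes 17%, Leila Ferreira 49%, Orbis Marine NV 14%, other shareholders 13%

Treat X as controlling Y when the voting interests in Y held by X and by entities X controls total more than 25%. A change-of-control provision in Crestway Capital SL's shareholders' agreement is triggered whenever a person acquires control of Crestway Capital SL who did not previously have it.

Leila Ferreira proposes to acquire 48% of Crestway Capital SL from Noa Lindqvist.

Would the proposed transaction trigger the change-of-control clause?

The purchase adds only to Leila's holdings (Noa's stake shrinks), so Leila is the only person who could newly come to control Crestway.
Leila holds 78% of Orbis, so Leila controls Orbis.
Leila holds 100% of Larkspur, so Leila controls Larkspur.
Leila and Orbis together hold 49% + 14% = 63% of Solent, so Leila controls Solent.
Neither Leila nor any entity Leila controls holds any voting interest in Crestway.
So before the transaction, Leila does not control Crestway.
After the purchase, Leila holds 48% of Crestway directly, and Noa's stake falls to 44%.
Leila holds 48% of Crestway, so Leila controls Crestway.
Leila did not control Crestway before and does after, so the clause is triggered.

Yes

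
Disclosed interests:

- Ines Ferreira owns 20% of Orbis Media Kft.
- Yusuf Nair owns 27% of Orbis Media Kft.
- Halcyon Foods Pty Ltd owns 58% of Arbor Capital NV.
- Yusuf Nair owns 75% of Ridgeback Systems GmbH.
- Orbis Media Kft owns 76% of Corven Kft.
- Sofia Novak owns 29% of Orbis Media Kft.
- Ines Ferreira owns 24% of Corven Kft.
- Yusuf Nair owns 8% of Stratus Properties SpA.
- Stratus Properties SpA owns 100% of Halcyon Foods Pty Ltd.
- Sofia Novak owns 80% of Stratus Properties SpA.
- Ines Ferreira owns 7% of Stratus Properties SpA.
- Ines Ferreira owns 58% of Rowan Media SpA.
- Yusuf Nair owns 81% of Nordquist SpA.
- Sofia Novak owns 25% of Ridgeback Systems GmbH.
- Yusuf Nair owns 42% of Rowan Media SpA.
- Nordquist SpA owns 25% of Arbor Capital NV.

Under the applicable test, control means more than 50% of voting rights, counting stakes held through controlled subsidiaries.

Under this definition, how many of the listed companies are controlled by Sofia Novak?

3

Sofia holds 80% of Stratus, so Sofia controls Stratus.
Stratus holds 100% of Halcyon, so Sofia controls Halcyon.
Halcyon holds 58% of Arbor, so Sofia controls Arbor.
No other company's threshold is met.
Sofia controls 3 companies.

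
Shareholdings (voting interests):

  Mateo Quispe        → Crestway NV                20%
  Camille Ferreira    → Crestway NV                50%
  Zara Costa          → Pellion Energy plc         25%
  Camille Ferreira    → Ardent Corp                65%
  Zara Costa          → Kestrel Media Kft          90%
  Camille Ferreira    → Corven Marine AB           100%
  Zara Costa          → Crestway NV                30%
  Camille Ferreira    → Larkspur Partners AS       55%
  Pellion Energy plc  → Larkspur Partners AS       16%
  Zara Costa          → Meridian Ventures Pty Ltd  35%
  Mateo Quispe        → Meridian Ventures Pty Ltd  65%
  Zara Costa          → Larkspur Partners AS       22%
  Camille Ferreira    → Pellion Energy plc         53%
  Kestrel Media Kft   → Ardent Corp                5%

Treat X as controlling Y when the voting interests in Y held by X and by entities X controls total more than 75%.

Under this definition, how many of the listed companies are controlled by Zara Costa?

Zara holds 90% of Kestrel, so Zara controls Kestrel.
No other company's threshold is met.
Zara controls 1 company.

1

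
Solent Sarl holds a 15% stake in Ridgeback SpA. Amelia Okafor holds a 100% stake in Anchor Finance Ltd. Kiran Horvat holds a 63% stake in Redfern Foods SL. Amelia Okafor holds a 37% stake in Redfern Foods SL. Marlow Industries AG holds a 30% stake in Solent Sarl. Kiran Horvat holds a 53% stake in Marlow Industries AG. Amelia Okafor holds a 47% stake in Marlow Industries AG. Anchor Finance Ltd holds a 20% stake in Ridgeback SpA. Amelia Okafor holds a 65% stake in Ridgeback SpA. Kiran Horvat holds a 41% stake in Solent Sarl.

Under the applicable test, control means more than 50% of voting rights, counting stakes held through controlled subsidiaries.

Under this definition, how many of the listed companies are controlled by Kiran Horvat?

Kiran holds 63% of Redfern, so Kiran controls Redfern.
Kiran holds 53% of Marlow, so Kiran controls Marlow.
Kiran and Marlow together hold 41% + 30% = 71% of Solent, so Kiran controls Solent.
No other company's threshold is met.
Kiran controls 3 companies.

3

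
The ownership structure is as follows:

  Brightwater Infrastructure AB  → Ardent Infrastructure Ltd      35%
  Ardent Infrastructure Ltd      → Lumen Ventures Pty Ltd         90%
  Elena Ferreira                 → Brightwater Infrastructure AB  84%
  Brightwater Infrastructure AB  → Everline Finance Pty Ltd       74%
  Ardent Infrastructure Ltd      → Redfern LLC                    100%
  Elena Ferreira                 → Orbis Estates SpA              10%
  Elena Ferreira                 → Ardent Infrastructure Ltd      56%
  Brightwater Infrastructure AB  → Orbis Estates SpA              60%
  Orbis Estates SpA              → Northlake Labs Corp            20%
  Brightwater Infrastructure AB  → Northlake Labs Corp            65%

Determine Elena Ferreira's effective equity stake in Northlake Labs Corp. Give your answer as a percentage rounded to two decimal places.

66.68%

Elena reaches Northlake along 3 paths.
Via Brightwater: 84% × 65% = 54.6%.
Via Brightwater → Orbis: 84% × 60% × 20% = 10.08%.
Via Orbis: 10% × 20% = 2%.
Total: 54.6% + 10.08% + 2% = 66.68%.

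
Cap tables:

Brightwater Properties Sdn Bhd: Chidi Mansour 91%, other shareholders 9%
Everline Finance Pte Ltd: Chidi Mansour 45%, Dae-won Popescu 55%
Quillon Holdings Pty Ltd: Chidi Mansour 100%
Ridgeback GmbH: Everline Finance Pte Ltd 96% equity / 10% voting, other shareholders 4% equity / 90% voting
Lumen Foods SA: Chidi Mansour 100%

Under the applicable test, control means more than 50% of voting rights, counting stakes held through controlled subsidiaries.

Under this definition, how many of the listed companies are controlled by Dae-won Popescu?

1

Dae-won holds 55% of Everline, so Dae-won controls Everline.
No other company's threshold is met.
Dae-won controls 1 company.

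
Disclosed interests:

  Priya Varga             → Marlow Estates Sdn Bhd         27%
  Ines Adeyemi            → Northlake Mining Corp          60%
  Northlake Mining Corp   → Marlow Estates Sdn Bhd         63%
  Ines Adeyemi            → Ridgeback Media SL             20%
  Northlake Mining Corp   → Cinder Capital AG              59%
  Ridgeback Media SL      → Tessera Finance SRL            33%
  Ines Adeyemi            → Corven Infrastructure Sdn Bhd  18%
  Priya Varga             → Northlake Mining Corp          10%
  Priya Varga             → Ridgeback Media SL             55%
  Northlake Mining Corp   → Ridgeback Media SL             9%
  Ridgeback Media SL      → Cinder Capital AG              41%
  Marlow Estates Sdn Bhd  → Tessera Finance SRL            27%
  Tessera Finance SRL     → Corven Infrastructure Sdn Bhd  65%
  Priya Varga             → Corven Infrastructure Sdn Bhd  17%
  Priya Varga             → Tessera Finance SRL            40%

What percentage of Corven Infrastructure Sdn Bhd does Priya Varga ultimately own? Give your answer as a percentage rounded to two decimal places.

Priya reaches Corven along 6 paths.
Direct stake: 17% = 17%.
Via Northlake → Ridgeback → Tessera: 10% × 9% × 33% × 65% = 0.19305%.
Via Ridgeback → Tessera: 55% × 33% × 65% = 11.7975%.
Via Tessera: 40% × 65% = 26%.
Via Northlake → Marlow → Tessera: 10% × 63% × 27% × 65% = 1.10565%.
Via Marlow → Tessera: 27% × 27% × 65% = 4.7385%.
Total: 17% + 0.19305% + 11.7975% + 26% + 1.10565% + 4.7385% = 60.8347%.
Rounded: 60.83%.

60.83%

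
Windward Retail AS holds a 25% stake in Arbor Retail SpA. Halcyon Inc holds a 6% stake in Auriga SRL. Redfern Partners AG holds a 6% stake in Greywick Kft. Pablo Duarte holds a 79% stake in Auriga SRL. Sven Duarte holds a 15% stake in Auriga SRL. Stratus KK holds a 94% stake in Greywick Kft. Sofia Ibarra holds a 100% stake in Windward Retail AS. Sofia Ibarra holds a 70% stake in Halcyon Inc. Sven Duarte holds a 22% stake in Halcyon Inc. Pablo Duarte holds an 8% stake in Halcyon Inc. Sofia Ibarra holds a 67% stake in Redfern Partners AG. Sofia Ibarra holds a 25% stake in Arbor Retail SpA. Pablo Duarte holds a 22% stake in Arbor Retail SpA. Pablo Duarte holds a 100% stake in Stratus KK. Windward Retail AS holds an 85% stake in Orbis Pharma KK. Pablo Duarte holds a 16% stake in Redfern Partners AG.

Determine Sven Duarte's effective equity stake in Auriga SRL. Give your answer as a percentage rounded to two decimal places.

16.32%

Sven reaches Auriga along 2 paths.
Direct stake: 15% = 15%.
Via Halcyon: 22% × 6% = 1.32%.
Total: 15% + 1.32% = 16.32%.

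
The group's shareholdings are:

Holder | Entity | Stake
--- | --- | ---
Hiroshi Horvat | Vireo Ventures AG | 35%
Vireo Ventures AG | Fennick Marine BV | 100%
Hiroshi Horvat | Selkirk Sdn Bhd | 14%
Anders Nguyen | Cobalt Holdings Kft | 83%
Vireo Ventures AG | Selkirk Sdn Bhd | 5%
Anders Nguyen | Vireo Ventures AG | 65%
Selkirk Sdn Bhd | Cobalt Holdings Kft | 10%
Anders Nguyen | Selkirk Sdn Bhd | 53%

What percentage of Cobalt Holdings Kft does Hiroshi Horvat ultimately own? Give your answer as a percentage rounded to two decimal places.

1.58%

Hiroshi reaches Cobalt along 2 paths.
Via Vireo → Selkirk: 35% × 5% × 10% = 0.175%.
Via Selkirk: 14% × 10% = 1.4%.
Total: 0.175% + 1.4% = 1.575%.
Rounded: 1.58%.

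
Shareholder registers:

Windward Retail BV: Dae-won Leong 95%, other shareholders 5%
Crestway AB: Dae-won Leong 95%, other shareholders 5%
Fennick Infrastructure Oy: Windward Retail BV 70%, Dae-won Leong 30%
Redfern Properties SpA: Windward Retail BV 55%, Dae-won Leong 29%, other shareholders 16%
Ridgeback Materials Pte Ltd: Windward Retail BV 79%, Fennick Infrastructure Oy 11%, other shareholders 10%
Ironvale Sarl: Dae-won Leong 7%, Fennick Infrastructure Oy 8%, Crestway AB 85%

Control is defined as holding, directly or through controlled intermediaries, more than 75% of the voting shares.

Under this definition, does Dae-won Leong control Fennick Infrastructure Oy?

Dae-won holds 95% of Windward, so Dae-won controls Windward.
Windward and Dae-won together hold 70% + 30% = 100% of Fennick, so Dae-won controls Fennick.

Yes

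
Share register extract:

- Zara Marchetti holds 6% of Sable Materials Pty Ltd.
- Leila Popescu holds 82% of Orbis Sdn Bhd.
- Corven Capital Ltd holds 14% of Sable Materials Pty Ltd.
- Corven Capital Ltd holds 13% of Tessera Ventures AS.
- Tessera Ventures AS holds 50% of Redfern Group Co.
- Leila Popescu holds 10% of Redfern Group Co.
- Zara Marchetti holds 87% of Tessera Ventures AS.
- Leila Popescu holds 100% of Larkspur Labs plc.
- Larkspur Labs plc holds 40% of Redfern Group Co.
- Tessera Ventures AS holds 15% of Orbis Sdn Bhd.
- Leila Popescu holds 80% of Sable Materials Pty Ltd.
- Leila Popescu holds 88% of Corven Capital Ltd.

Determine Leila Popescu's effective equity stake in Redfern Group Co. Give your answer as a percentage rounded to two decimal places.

Leila reaches Redfern along 3 paths.
Via Corven → Tessera: 88% × 13% × 50% = 5.72%.
Via Larkspur: 100% × 40% = 40%.
Direct stake: 10% = 10%.
Total: 5.72% + 40% + 10% = 55.72%.

55.72%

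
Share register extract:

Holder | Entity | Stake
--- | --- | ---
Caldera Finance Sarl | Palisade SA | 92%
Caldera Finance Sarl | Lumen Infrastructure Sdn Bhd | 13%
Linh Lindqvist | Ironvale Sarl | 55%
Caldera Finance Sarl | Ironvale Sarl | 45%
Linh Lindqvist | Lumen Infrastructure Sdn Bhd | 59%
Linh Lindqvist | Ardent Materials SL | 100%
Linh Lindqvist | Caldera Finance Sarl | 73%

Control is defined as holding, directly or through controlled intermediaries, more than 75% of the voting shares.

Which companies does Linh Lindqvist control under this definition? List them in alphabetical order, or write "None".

Linh holds 100% of Ardent, so Linh controls Ardent.
No other company's threshold is met.

Ardent Materials SL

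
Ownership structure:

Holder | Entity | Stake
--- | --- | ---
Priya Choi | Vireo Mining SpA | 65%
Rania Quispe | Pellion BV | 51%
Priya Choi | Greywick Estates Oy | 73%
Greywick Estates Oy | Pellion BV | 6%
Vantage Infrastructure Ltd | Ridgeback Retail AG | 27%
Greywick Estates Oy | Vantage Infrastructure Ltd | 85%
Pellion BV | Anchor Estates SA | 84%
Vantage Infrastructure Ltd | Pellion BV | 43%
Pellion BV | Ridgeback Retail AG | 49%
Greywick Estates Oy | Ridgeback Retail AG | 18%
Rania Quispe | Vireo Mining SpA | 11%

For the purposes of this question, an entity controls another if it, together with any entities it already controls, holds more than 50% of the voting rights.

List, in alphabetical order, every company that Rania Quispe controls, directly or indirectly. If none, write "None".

Rania holds 51% of Pellion, so Rania controls Pellion.
Pellion holds 84% of Anchor, so Rania controls Anchor.
No other company's threshold is met.

Anchor Estates SA, Pellion BV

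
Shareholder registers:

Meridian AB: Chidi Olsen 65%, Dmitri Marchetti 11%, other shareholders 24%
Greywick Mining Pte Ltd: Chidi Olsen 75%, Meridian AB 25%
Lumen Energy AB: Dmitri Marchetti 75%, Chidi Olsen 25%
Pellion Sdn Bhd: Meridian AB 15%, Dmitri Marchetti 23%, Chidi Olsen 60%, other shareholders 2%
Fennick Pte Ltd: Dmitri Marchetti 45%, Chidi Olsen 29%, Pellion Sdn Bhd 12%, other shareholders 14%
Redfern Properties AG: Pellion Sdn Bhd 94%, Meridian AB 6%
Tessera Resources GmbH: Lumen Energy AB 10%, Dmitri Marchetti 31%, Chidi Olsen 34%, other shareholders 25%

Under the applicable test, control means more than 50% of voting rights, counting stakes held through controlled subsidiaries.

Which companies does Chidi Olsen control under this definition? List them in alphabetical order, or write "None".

Greywick Mining Pte Ltd, Meridian AB, Pellion Sdn Bhd, Redfern Properties AG

Chidi holds 65% of Meridian, so Chidi controls Meridian.
Chidi and Meridian together hold 75% + 25% = 100% of Greywick, so Chidi controls Greywick.
Meridian and Chidi together hold 15% + 60% = 75% of Pellion, so Chidi controls Pellion.
Pellion and Meridian together hold 94% + 6% = 100% of Redfern, so Chidi controls Redfern.
No other company's threshold is met.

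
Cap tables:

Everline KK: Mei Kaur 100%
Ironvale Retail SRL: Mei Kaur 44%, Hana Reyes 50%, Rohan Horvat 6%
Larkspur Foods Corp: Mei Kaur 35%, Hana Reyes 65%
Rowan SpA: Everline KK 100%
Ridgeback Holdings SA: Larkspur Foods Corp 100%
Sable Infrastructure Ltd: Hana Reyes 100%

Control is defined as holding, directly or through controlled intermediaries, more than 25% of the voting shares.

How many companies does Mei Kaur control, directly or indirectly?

5

Mei holds 100% of Everline, so Mei controls Everline.
Mei holds 44% of Ironvale, so Mei controls Ironvale.
Mei holds 35% of Larkspur, so Mei controls Larkspur.
Everline holds 100% of Rowan, so Mei controls Rowan.
Larkspur holds 100% of Ridgeback, so Mei controls Ridgeback.
No other company's threshold is met.
Mei controls 5 companies.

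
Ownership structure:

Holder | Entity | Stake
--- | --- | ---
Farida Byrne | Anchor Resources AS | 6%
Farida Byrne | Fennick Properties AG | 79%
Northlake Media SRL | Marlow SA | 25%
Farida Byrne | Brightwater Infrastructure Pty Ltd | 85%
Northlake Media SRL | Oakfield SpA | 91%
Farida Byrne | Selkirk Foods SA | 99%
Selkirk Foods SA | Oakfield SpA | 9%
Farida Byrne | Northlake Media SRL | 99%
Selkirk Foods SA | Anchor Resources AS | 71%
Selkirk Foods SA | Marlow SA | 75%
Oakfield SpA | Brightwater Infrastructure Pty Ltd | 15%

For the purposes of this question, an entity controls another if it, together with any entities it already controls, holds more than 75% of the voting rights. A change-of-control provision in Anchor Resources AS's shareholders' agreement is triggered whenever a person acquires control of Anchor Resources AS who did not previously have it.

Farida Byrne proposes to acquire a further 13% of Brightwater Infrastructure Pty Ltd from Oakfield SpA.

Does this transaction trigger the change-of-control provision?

No

The purchase adds only to Farida's holdings (Oakfield's stake shrinks), so Farida is the only person who could newly come to control Anchor.
Farida holds 99% of Selkirk, so Farida controls Selkirk.
Selkirk and Farida together hold 71% + 6% = 77% of Anchor, so Farida controls Anchor.
So Farida already controls Anchor before the transaction.
After the purchase, Farida's direct stake in Brightwater rises to 85% + 13% = 98%, and Oakfield's stake falls to 2%.
Farida controlled Anchor already, so this is not a new person acquiring control; every other person's position is unchanged or reduced.
No new person acquires control, so the clause is not triggered.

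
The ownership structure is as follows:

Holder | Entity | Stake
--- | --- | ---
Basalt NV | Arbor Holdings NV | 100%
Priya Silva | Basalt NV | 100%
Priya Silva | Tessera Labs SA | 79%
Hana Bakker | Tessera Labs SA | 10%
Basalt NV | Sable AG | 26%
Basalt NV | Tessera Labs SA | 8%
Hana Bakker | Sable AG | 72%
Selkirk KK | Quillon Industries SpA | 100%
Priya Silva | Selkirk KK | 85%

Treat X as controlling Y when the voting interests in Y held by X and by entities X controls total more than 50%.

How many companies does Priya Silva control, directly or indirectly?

Priya holds 100% of Basalt, so Priya controls Basalt.
Priya holds 85% of Selkirk, so Priya controls Selkirk.
Selkirk holds 100% of Quillon, so Priya controls Quillon.
Priya and Basalt together hold 79% + 8% = 87% of Tessera, so Priya controls Tessera.
Basalt holds 100% of Arbor, so Priya controls Arbor.
No other company's threshold is met.
Priya controls 5 companies.

5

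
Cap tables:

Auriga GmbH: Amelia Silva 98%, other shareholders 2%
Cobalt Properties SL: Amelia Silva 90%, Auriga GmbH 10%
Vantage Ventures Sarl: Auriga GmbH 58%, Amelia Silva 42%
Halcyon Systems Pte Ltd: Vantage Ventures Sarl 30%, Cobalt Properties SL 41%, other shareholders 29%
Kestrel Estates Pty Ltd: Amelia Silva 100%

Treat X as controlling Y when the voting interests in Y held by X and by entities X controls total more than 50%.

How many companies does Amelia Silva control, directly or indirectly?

Amelia holds 98% of Auriga, so Amelia controls Auriga.
Amelia and Auriga together hold 90% + 10% = 100% of Cobalt, so Amelia controls Cobalt.
Auriga and Amelia together hold 58% + 42% = 100% of Vantage, so Amelia controls Vantage.
Vantage and Cobalt together hold 30% + 41% = 71% of Halcyon, so Amelia controls Halcyon.
Amelia holds 100% of Kestrel, so Amelia controls Kestrel.
Amelia controls 5 companies.

5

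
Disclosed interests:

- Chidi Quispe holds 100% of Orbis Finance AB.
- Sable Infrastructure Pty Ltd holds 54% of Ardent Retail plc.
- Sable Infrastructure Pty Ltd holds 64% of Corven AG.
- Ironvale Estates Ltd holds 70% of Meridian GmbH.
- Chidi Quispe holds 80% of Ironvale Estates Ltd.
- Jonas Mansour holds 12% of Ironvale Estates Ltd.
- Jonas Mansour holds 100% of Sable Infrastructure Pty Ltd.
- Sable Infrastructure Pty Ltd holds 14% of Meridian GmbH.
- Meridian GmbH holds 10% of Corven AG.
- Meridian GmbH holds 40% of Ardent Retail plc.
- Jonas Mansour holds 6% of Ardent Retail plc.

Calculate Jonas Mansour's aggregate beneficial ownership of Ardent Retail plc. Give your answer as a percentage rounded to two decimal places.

68.96%

Jonas reaches Ardent along 4 paths.
Via Ironvale → Meridian: 12% × 70% × 40% = 3.36%.
Via Sable → Meridian: 100% × 14% × 40% = 5.6%.
Via Sable: 100% × 54% = 54%.
Direct stake: 6% = 6%.
Total: 3.36% + 5.6% + 54% + 6% = 68.96%.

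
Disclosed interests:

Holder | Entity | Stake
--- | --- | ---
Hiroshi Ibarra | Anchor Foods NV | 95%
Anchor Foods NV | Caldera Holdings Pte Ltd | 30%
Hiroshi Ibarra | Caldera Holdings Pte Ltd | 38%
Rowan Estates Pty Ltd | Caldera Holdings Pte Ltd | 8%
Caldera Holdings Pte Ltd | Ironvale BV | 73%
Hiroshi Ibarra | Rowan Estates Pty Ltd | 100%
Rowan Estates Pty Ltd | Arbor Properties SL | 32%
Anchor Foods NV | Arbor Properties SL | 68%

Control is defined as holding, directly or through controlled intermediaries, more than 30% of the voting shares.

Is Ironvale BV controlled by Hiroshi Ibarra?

Hiroshi holds 95% of Anchor, so Hiroshi controls Anchor.
Hiroshi holds 100% of Rowan, so Hiroshi controls Rowan.
Anchor and Rowan and Hiroshi together hold 30% + 8% + 38% = 76% of Caldera, so Hiroshi controls Caldera.
Caldera holds 73% of Ironvale, so Hiroshi controls Ironvale.

Yes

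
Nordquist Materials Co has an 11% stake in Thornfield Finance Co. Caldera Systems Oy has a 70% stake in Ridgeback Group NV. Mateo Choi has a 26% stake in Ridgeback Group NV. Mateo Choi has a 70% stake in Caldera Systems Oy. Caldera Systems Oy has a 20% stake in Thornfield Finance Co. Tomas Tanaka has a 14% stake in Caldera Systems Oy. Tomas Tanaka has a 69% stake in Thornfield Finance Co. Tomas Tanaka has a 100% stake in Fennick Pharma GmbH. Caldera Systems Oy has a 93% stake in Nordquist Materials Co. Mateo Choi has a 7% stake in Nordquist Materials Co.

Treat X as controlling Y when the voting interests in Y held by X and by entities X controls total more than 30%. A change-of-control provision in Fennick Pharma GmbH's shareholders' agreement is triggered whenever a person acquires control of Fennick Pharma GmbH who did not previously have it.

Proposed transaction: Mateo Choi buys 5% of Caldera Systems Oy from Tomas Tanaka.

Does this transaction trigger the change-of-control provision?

No

The purchase adds only to Mateo's holdings (Tomas's stake shrinks), so Mateo is the only person who could newly come to control Fennick.
Mateo holds 70% of Caldera, so Mateo controls Caldera.
Mateo and Caldera together hold 7% + 93% = 100% of Nordquist, so Mateo controls Nordquist.
Caldera and Nordquist together hold 20% + 11% = 31% of Thornfield, so Mateo controls Thornfield.
Mateo and Caldera together hold 26% + 70% = 96% of Ridgeback, so Mateo controls Ridgeback.
Neither Mateo nor any entity Mateo controls holds any voting interest in Fennick.
So before the transaction, Mateo does not control Fennick.
After the purchase, Mateo's direct stake in Caldera rises to 70% + 5% = 75%, and Tomas's stake falls to 9%.
Mateo holds 75% of Caldera, so Mateo controls Caldera.
After the transaction, neither Mateo nor any entity Mateo controls holds a voting interest in Fennick, so Mateo still does not control it.
No new person acquires control, so the clause is not triggered.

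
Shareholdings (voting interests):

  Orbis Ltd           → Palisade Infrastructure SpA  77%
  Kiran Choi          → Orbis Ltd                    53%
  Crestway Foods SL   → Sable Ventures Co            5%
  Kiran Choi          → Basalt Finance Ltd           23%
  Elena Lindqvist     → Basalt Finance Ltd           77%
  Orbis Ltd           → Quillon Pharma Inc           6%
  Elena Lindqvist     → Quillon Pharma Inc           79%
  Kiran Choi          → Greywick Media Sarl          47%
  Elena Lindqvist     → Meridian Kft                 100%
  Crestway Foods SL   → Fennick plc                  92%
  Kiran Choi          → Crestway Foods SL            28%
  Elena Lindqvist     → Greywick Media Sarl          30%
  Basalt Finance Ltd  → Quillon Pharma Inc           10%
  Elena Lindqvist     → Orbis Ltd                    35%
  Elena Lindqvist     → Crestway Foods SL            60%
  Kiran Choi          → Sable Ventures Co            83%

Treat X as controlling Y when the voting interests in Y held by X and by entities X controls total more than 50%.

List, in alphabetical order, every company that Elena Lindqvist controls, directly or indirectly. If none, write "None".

Basalt Finance Ltd, Crestway Foods SL, Fennick plc, Meridian Kft, Quillon Pharma Inc

Elena holds 77% of Basalt, so Elena controls Basalt.
Elena holds 60% of Crestway, so Elena controls Crestway.
Elena and Basalt together hold 79% + 10% = 89% of Quillon, so Elena controls Quillon.
Crestway holds 92% of Fennick, so Elena controls Fennick.
Elena holds 100% of Meridian, so Elena controls Meridian.
No other company's threshold is met.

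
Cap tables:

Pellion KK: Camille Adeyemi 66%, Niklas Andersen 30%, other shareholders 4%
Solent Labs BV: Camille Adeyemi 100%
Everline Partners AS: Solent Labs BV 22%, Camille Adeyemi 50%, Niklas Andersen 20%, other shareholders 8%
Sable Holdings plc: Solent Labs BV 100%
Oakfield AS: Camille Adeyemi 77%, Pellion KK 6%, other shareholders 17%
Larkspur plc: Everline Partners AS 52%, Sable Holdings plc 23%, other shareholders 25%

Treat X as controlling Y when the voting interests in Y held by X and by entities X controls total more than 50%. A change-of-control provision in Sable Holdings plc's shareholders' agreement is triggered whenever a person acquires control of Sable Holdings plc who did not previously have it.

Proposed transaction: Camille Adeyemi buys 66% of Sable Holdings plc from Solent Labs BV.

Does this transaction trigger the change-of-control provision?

No

The purchase adds only to Camille's holdings (Solent's stake shrinks), so Camille is the only person who could newly come to control Sable.
Camille holds 100% of Solent, so Camille controls Solent.
Solent holds 100% of Sable, so Camille controls Sable.
So Camille already controls Sable before the transaction.
After the purchase, Camille holds 66% of Sable directly, and Solent's stake falls to 34%.
Camille controlled Sable already, so this is not a new person acquiring control; every other person's position is unchanged or reduced.
No new person acquires control, so the clause is not triggered.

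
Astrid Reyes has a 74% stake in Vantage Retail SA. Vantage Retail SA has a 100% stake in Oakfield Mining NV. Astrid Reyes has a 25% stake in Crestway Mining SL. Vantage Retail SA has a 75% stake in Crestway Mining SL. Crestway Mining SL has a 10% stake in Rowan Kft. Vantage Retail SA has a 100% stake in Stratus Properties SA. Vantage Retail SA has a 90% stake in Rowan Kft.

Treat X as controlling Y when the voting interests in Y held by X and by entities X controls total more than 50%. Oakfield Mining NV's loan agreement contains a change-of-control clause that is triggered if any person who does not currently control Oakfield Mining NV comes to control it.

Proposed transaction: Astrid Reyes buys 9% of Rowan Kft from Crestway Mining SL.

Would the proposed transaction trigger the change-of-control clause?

The purchase adds only to Astrid's holdings (Crestway's stake shrinks), so Astrid is the only person who could newly come to control Oakfield.
Astrid holds 74% of Vantage, so Astrid controls Vantage.
Vantage holds 100% of Oakfield, so Astrid controls Oakfield.
So Astrid already controls Oakfield before the transaction.
After the purchase, Astrid holds 9% of Rowan directly, and Crestway's stake falls to 1%.
Astrid controlled Oakfield already, so this is not a new person acquiring control; every other person's position is unchanged or reduced.
No new person acquires control, so the clause is not triggered.

No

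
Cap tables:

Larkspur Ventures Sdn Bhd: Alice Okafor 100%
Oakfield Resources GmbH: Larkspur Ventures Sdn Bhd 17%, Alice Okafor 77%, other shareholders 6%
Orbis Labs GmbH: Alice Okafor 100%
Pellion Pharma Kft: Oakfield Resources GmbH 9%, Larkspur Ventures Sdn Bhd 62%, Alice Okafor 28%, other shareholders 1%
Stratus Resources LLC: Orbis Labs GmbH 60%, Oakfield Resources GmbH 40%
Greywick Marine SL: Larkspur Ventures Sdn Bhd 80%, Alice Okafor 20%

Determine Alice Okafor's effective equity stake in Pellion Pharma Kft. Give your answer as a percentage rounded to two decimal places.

98.46%

Alice reaches Pellion along 4 paths.
Via Larkspur → Oakfield: 100% × 17% × 9% = 1.53%.
Via Oakfield: 77% × 9% = 6.93%.
Via Larkspur: 100% × 62% = 62%.
Direct stake: 28% = 28%.
Total: 1.53% + 6.93% + 62% + 28% = 98.46%.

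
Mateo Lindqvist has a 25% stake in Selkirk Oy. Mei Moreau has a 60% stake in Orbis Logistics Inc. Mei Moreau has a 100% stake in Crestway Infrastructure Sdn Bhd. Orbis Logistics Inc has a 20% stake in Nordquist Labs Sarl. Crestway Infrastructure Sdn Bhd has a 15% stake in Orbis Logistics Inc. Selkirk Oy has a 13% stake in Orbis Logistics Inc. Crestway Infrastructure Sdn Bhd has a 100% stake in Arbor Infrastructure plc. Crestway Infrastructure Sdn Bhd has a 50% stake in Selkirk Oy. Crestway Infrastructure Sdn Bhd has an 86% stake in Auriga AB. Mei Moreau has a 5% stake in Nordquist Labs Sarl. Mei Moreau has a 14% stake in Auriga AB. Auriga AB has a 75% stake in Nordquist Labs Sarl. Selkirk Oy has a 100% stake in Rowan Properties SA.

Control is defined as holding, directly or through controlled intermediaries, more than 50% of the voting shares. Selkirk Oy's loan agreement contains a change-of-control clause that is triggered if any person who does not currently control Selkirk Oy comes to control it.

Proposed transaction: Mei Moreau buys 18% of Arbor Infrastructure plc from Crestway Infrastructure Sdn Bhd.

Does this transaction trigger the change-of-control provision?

No

The purchase adds only to Mei's holdings (Crestway's stake shrinks), so Mei is the only person who could newly come to control Selkirk.
Mei holds 100% of Crestway, so Mei controls Crestway.
Crestway and Mei together hold 86% + 14% = 100% of Auriga, so Mei controls Auriga.
Mei and Crestway together hold 60% + 15% = 75% of Orbis, so Mei controls Orbis.
Crestway holds 100% of Arbor, so Mei controls Arbor.
Mei and Auriga and Orbis together hold 5% + 75% + 20% = 100% of Nordquist, so Mei controls Nordquist.
In Selkirk, Mei's side holds only 50%, not > 50%.
So before the transaction, Mei does not control Selkirk.
After the purchase, Mei holds 18% of Arbor directly, and Crestway's stake falls to 82%.
Crestway and Mei together hold 82% + 18% = 100% of Arbor, so Mei controls Arbor.
After the transaction, Mei's side holds 50% of Selkirk, not > 50%, so Mei still does not control Selkirk.
No new person acquires control, so the clause is not triggered.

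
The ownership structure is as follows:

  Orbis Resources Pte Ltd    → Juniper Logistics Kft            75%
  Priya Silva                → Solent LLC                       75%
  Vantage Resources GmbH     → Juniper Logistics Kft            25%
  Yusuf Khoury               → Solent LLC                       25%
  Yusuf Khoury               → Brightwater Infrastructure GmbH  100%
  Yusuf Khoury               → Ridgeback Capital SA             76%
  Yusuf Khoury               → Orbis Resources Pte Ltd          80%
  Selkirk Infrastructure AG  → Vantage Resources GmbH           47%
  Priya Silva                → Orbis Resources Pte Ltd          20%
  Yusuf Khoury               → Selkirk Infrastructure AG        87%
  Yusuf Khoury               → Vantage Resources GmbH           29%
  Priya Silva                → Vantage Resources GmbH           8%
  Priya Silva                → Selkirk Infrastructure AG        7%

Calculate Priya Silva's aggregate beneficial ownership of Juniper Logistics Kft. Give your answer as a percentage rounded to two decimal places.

17.82%

Priya reaches Juniper along 3 paths.
Via Orbis: 20% × 75% = 15%.
Via Selkirk → Vantage: 7% × 47% × 25% = 0.8225%.
Via Vantage: 8% × 25% = 2%.
Total: 15% + 0.8225% + 2% = 17.8225%.
Rounded: 17.82%.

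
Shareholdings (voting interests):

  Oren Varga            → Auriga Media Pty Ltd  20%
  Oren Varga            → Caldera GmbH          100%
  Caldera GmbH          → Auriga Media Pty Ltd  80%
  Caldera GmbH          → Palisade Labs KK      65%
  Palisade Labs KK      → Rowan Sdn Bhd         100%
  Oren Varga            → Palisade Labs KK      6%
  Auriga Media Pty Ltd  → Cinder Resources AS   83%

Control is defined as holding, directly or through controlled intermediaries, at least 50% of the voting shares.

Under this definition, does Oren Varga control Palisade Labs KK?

Oren holds 100% of Caldera, so Oren controls Caldera.
Oren and Caldera together hold 6% + 65% = 71% of Palisade, so Oren controls Palisade.

Yes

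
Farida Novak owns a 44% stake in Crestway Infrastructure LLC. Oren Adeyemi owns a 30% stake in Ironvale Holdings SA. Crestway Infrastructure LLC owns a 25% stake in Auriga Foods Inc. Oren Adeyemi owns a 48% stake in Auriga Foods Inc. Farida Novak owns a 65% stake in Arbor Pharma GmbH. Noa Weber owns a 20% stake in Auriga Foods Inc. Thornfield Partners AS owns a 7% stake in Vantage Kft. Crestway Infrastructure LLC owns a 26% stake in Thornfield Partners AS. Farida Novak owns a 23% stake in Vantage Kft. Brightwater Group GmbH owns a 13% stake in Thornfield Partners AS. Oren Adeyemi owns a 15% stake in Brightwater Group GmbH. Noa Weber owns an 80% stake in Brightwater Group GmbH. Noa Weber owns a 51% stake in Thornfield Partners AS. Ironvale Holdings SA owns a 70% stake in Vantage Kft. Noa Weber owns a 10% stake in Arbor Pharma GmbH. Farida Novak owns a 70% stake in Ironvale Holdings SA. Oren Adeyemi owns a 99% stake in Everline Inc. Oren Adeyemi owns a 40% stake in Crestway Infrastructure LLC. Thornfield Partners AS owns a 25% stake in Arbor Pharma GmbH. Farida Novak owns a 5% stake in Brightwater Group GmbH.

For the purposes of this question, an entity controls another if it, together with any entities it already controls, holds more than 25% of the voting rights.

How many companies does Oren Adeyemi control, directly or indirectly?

6

Oren holds 40% of Crestway, so Oren controls Crestway.
Oren holds 30% of Ironvale, so Oren controls Ironvale.
Crestway holds 26% of Thornfield, so Oren controls Thornfield.
Oren holds 99% of Everline, so Oren controls Everline.
Ironvale and Thornfield together hold 70% + 7% = 77% of Vantage, so Oren controls Vantage.
Crestway and Oren together hold 25% + 48% = 73% of Auriga, so Oren controls Auriga.
No other company's threshold is met.
Oren controls 6 companies.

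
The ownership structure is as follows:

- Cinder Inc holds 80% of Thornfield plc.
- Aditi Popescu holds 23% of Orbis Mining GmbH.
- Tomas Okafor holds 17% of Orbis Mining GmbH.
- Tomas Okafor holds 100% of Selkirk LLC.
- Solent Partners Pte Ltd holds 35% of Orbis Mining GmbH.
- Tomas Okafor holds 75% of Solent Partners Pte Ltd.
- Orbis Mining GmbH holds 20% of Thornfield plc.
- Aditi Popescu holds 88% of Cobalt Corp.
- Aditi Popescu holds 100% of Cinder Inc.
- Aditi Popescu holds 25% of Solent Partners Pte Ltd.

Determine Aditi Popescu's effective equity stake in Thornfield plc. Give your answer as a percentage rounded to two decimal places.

Aditi reaches Thornfield along 3 paths.
Via Orbis: 23% × 20% = 4.6%.
Via Solent → Orbis: 25% × 35% × 20% = 1.75%.
Via Cinder: 100% × 80% = 80%.
Total: 4.6% + 1.75% + 80% = 86.35%.

86.35%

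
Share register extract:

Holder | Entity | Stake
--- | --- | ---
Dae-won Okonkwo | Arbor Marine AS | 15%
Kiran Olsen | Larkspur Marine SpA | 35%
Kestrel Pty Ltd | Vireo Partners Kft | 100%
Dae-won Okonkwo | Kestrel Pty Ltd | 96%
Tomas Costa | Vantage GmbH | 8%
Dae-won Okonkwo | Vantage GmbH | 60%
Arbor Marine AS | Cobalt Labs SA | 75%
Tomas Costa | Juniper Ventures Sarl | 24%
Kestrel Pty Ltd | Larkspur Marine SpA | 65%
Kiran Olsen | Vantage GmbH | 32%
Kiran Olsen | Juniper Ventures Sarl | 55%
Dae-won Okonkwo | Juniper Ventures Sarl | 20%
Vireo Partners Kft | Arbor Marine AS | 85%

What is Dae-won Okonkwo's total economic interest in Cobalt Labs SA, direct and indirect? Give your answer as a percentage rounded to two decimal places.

Dae-won reaches Cobalt along 2 paths.
Via Arbor: 15% × 75% = 11.25%.
Via Kestrel → Vireo → Arbor: 96% × 100% × 85% × 75% = 61.2%.
Total: 11.25% + 61.2% = 72.45%.

72.45%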